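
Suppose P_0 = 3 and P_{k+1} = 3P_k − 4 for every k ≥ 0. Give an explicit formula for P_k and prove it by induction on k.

Claim: P_k = 3^k + 2.

Base case: P_0 = 3, and 3^0 + 2 = 1 + 2 = 3.
Assume P_m = 3^m + 2 for some m ≥ 0.
Then P_{m+1} = 3P_m − 4 = 3·(3^m + 2) − 4 = 3^{m+1} + 6 − 4 = 3^{m+1} + 2.
This completes the inductive step, so P_k = 3^k + 2 for all k ≥ 0.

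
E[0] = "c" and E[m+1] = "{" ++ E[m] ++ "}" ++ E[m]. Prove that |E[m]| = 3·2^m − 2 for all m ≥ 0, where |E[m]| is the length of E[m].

Base case: |E[0]| = 1, and 3·2^0 − 2 = 1.
Assume |E[r]| = 3·2^r − 2.
Then |E[r+1]| = 1 + |E[r]| + 1 + |E[r]| = 2|E[r]| + 2 = 2(3·2^r − 2) + 2 = 3·2^{r+1} − 4 + 2 = 3·2^{r+1} − 2.
By induction, |E[m]| = 3·2^m − 2 for all m ≥ 0.

|E[m]| = 3·2^m − 2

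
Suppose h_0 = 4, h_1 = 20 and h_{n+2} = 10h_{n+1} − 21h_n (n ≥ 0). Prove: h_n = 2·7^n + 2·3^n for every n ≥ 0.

Base cases: h_0 = 4 and 2·7^0 + 2·3^0 = 4; h_1 = 20 and 2·7^1 + 2·3^1 = 20.
Assume h_j = 2·7^j + 2·3^j for all 0 ≤ j ≤ k, where k ≥ 1.
Then h_{k+1} = 10h_k − 21h_{k−1} = 10·(2·7^k + 2·3^k) − 21·(2·7^{k−1} + 2·3^{k−1}) = 2·(10·7 − 21)7^{k−1} + 2·(10·3 − 21)3^{k−1} = 98·7^{k−1} + 18·3^{k−1} = 2·7^{k+1} + 2·3^{k+1}.
So the formula holds for k+1, and by strong induction h_n = 2·7^n + 2·3^n for all n ≥ 0.

h_n = 2·7^n + 2·3^n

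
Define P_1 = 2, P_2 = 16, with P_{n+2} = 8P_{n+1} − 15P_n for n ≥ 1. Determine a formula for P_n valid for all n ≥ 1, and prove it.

Claim: P_n = 5^n − 3^n.

Base cases: P_1 = 2 and 5^1 − 3^1 = 2; P_2 = 16 and 5^2 − 3^2 = 16.
Assume P_j = 5^j − 3^j for all 1 ≤ j ≤ r, where r ≥ 2.
Then P_{r+1} = 8P_r − 15P_{r−1} = 8·(5^r − 3^r) − 15·(5^{r−1} − 3^{r−1}) = (8·5 − 15)5^{r−1} − (8·3 − 15)3^{r−1} = 25·5^{r−1} − 9·3^{r−1} = 5^{r+1} − 3^{r+1}.
By strong induction, P_n = 5^n − 3^n for all n ≥ 1.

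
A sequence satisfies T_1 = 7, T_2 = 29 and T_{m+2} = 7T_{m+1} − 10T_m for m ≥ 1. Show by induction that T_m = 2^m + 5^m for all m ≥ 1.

Base cases: T_1 = 7 and 2^1 + 5^1 = 7; T_2 = 29 and 2^2 + 5^2 = 29.
Assume T_i = 2^i + 5^i for all 1 ≤ i ≤ j, where j ≥ 2.
Then T_{j+1} = 7T_j − 10T_{j−1} = 7·(2^j + 5^j) − 10·(2^{j−1} + 5^{j−1}) = (7·2 − 10)2^{j−1} + (7·5 − 10)5^{j−1} = 4·2^{j−1} + 25·5^{j−1} = 2^{j+1} + 5^{j+1}.
By strong induction, T_m = 2^m + 5^m for all m ≥ 1.

T_m = 2^m + 5^m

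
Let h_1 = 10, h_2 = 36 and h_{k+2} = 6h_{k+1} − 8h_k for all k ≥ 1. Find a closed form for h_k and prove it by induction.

Claim: h_k = 2^k + 2·4^k.

Base cases: h_1 = 10 and 2^1 + 2·4^1 = 10; h_2 = 36 and 2^2 + 2·4^2 = 36.
Assume h_j = 2^j + 2·4^j for all 1 ≤ j ≤ r, where r ≥ 2.
Then h_{r+1} = 6h_r − 8h_{r−1} = 6·(2^r + 2·4^r) − 8·(2^{r−1} + 2·4^{r−1}) = (6·2 − 8)2^{r−1} + 2·(6·4 − 8)4^{r−1} = 4·2^{r−1} + 32·4^{r−1} = 2^{r+1} + 2·4^{r+1}.
By strong induction, h_k = 2^k + 2·4^k for all k ≥ 1.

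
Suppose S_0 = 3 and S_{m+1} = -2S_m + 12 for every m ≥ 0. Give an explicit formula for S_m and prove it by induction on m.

Claim: S_m = -(-2)^m + 4.

Base case: S_0 = 3, and -(-2)^0 + 4 = -1 + 4 = 3.
Assume S_j = -(-2)^j + 4 for some j ≥ 0.
Then S_{j+1} = -2S_j + 12 = -2·(-(-2)^j + 4) + 12 = 2·(-2)^j − 8 + 12 = -(-2)^{j+1} + 4.
So the formula holds for j+1, and by induction S_m = -(-2)^m + 4 for all m ≥ 0.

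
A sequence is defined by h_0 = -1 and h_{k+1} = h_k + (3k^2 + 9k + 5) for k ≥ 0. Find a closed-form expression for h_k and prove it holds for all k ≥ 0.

Claim: h_k = k^3 + 3k^2 + k − 1.

Base case: h_0 = -1, and 0^3 + 3·0^2 + 0 − 1 = -1.
Assume h_j = j^3 + 3j^2 + j − 1.
Then h_{j+1} = h_j + (3j^2 + 9j + 5) = (j^3 + 3j^2 + j − 1) + (3j^2 + 9j + 5) = j^3 + 6j^2 + 10j + 4,
and (j+1)^3 + 3·(j+1)^2 + (j+1) − 1 = j^3 + 6j^2 + 10j + 4.
This completes the inductive step, so h_k = k^3 + 3k^2 + k − 1 for all k ≥ 0.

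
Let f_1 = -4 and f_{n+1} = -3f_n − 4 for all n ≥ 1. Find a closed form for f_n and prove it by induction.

Claim: f_n = (-3)^n − 1.

Base case: f_1 = -4, and (-3)^1 − 1 = -3 − 1 = -4.
Assume f_m = (-3)^m − 1 for some m ≥ 1.
Then f_{m+1} = -3f_m − 4 = -3·((-3)^m − 1) − 4 = -3·(-3)^m + 3 − 4 = (-3)^{m+1} − 1.
So the formula holds for m+1, and by induction f_n = (-3)^n − 1 for all n ≥ 1.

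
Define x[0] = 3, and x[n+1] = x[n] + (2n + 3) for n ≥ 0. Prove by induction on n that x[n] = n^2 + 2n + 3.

Base case: x[0] = 3, and 0^2 + 2·0 + 3 = 3.
Assume x[r] = r^2 + 2r + 3.
Then x[r+1] = x[r] + (2r + 3) = (r^2 + 2r + 3) + (2r + 3) = r^2 + 4r + 6,
and (r+1)^2 + 2·(r+1) + 3 = r^2 + 4r + 6.
Hence x[n] = n^2 + 2n + 3 for every n ≥ 0, by induction.

x[n] = n^2 + 2n + 3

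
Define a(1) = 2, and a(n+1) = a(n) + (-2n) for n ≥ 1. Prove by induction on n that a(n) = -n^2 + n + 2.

Base case: a(1) = 2, and -1^2 + 1 + 2 = 2.
Assume a(k) = -k^2 + k + 2.
Then a(k+1) = a(k) + (-2k) = (-k^2 + k + 2) + (-2k) = -k^2 − k + 2,
and -(k+1)^2 + (k+1) + 2 = -k^2 − k + 2.
This completes the inductive step, so a(n) = -n^2 + n + 2 for all n ≥ 1.

a(n) = -n^2 + n + 2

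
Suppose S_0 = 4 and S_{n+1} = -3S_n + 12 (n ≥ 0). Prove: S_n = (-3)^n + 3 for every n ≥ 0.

Base case: S_0 = 4, and (-3)^0 + 3 = 1 + 3 = 4.
Assume S_m = (-3)^m + 3 for some m ≥ 0.
Then S_{m+1} = -3S_m + 12 = -3·((-3)^m + 3) + 12 = -3·(-3)^m − 9 + 12 = (-3)^{m+1} + 3.
This completes the inductive step, so S_n = (-3)^n + 3 for all n ≥ 0.

S_n = (-3)^n + 3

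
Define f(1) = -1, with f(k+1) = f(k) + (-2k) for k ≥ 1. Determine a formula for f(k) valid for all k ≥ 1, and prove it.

Claim: f(k) = -k^2 + k − 1.

Base case: f(1) = -1, and -1^2 + 1 − 1 = -1.
Assume f(j) = -j^2 + j − 1.
Then f(j+1) = f(j) + (-2j) = (-j^2 + j − 1) + (-2j) = -j^2 − j − 1,
and -(j+1)^2 + (j+1) − 1 = -j^2 − j − 1.
This completes the inductive step, so f(k) = -k^2 + k − 1 for all k ≥ 1.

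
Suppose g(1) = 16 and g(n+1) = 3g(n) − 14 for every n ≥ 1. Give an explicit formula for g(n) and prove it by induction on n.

Claim: g(n) = 3^{n+1} + 7.

Base case: g(1) = 16, and 3^{1+1} + 7 = 9 + 7 = 16.
Assume g(m) = 3^{m+1} + 7 for some m ≥ 1.
Then g(m+1) = 3g(m) − 14 = 3·(3^{m+1} + 7) − 14 = 3^{m+2} + 21 − 14 = 3^{m+2} + 7.
By induction, g(n) = 3^{n+1} + 7 for all n ≥ 1.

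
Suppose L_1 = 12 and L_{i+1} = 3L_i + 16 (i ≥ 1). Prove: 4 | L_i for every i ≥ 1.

Base case: L_1 = 12 = 4·3, so 4 | L_1.
Assume 4 | L_m, so L_m = 4t for some integer t.
Then L_{m+1} = 3L_m + 16 = 3·(4t) + 16 = 4(3t + 4), so 4 | L_{m+1}.
By induction, 4 | L_i for all i ≥ 1.

4 | L_i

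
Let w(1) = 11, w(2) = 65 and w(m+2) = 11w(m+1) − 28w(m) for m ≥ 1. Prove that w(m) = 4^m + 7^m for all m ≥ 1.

Base cases: w(1) = 11 and 4^1 + 7^1 = 11; w(2) = 65 and 4^2 + 7^2 = 65.
Assume w(j) = 4^j + 7^j for all 1 ≤ j ≤ r, where r ≥ 2.
Then w(r+1) = 11w(r) − 28w(r−1) = 11·(4^r + 7^r) − 28·(4^{r−1} + 7^{r−1}) = (11·4 − 28)4^{r−1} + (11·7 − 28)7^{r−1} = 16·4^{r−1} + 49·7^{r−1} = 4^{r+1} + 7^{r+1}.
By strong induction, w(m) = 4^m + 7^m for all m ≥ 1.

w(m) = 4^m + 7^m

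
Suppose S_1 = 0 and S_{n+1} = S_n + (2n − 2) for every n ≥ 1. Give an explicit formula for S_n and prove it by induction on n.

Claim: S_n = n^2 − 3n + 2.

Base case: S_1 = 0, and 1^2 − 3·1 + 2 = 0.
Assume S_r = r^2 − 3r + 2.
Then S_{r+1} = S_r + (2r − 2) = (r^2 − 3r + 2) + (2r − 2) = r^2 − r,
and (r+1)^2 − 3·(r+1) + 2 = r^2 − r.
By induction, S_n = n^2 − 3n + 2 for all n ≥ 1.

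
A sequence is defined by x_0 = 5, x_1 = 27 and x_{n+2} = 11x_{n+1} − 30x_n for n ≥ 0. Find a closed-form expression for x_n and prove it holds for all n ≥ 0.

Claim: x_n = 3·5^n + 2·6^n.

Base cases: x_0 = 5 and 3·5^0 + 2·6^0 = 5; x_1 = 27 and 3·5^1 + 2·6^1 = 27.
Assume x_j = 3·5^j + 2·6^j for all 0 ≤ j ≤ m, where m ≥ 1.
Then x_{m+1} = 11x_m − 30x_{m−1} = 11·(3·5^m + 2·6^m) − 30·(3·5^{m−1} + 2·6^{m−1}) = 3·(11·5 − 30)5^{m−1} + 2·(11·6 − 30)6^{m−1} = 75·5^{m−1} + 72·6^{m−1} = 3·5^{m+1} + 2·6^{m+1}.
Hence x_n = 3·5^n + 2·6^n for every n ≥ 0, by strong induction.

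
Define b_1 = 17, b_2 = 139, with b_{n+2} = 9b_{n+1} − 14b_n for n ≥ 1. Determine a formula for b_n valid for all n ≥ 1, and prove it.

Claim: b_n = 3·7^n − 2·2^n.

Base cases: b_1 = 17 and 3·7^1 − 2·2^1 = 17; b_2 = 139 and 3·7^2 − 2·2^2 = 139.
Assume b_j = 3·7^j − 2·2^j for all 1 ≤ j ≤ m, where m ≥ 2.
Then b_{m+1} = 9b_m − 14b_{m−1} = 9·(3·7^m − 2·2^m) − 14·(3·7^{m−1} − 2·2^{m−1}) = 3·(9·7 − 14)7^{m−1} − 2·(9·2 − 14)2^{m−1} = 147·7^{m−1} − 8·2^{m−1} = 3·7^{m+1} − 2·2^{m+1}.
Hence b_n = 3·7^n − 2·2^n for every n ≥ 1, by strong induction.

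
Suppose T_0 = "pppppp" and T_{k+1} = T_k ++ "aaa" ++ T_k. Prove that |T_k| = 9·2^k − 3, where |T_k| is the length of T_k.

Base case: |T_0| = 6, and 9·2^0 − 3 = 6.
Assume |T_r| = 9·2^r − 3.
Then |T_{r+1}| = |T_r| + 3 + |T_r| = 2|T_r| + 3 = 2(9·2^r − 3) + 3 = 9·2^{r+1} − 6 + 3 = 9·2^{r+1} − 3.
By induction, |T_k| = 9·2^k − 3 for all k ≥ 0.

|T_k| = 9·2^k − 3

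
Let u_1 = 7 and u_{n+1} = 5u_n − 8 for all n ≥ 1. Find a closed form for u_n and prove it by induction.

Claim: u_n = 5^n + 2.

Base case: u_1 = 7, and 5^1 + 2 = 5 + 2 = 7.
Assume u_r = 5^r + 2 for some r ≥ 1.
Then u_{r+1} = 5u_r − 8 = 5·(5^r + 2) − 8 = 5^{r+1} + 10 − 8 = 5^{r+1} + 2.
This completes the inductive step, so u_n = 5^n + 2 for all n ≥ 1.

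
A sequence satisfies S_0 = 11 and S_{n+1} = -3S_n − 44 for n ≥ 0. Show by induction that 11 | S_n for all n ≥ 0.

Base case: S_0 = 11 = 11·1, so 11 | S_0.
Assume 11 | S_m, so S_m = 11t for some integer t.
Then S_{m+1} = -3S_m − 44 = -3·(11t) − 44 = 11(-3t − 4), so 11 | S_{m+1}.
By induction, 11 | S_n for all n ≥ 0.

11 | S_n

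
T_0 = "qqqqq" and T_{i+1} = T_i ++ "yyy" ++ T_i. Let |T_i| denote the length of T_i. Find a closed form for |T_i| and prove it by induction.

Claim: |T_i| = 2^{i+3} − 3.

Base case: |T_0| = 5, and 2^{0+3} − 3 = 5.
Assume |T_j| = 2^{j+3} − 3.
Then |T_{j+1}| = |T_j| + 3 + |T_j| = 2|T_j| + 3 = 2(2^{j+3} − 3) + 3 = 2^{j+1+3} − 6 + 3 = 2^{j+1+3} − 3.
This completes the inductive step, so |T_i| = 2^{i+3} − 3 for all i ≥ 0.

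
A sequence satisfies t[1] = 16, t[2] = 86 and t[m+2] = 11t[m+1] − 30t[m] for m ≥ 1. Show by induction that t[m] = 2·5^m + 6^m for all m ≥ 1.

Base cases: t[1] = 16 and 2·5^1 + 6^1 = 16; t[2] = 86 and 2·5^2 + 6^2 = 86.
Assume t[i] = 2·5^i + 6^i for all 1 ≤ i ≤ j, where j ≥ 2.
Then t[j+1] = 11t[j] − 30t[j−1] = 11·(2·5^j + 6^j) − 30·(2·5^{j−1} + 6^{j−1}) = 2·(11·5 − 30)5^{j−1} + (11·6 − 30)6^{j−1} = 50·5^{j−1} + 36·6^{j−1} = 2·5^{j+1} + 6^{j+1}.
Hence t[m] = 2·5^m + 6^m for every m ≥ 1, by strong induction.

t[m] = 2·5^m + 6^m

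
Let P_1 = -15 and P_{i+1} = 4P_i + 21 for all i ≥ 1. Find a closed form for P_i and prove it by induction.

Claim: P_i = -2·4^i − 7.

Base case: P_1 = -15, and -2·4^1 − 7 = -8 − 7 = -15.
Assume P_m = -2·4^m − 7 for some m ≥ 1.
Then P_{m+1} = 4P_m + 21 = 4·(-2·4^m − 7) + 21 = -8·4^m − 28 + 21 = -2·4^{m+1} − 7.
So the formula holds for m+1, and by induction P_i = -2·4^i − 7 for all i ≥ 1.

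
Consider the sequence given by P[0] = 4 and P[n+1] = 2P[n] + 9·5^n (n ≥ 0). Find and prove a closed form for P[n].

Claim: P[n] = 2^n + 3·5^n.

Base case: P[0] = 4, and 2^0 + 3·5^0 = 1 + 3 = 4.
Assume P[r] = 2^r + 3·5^r for some r ≥ 0.
Then P[r+1] = 2P[r] + 9·5^r = 2·(2^r + 3·5^r) + 9·5^r = 2^{r+1} + 6·5^r + 9·5^r = 2^{r+1} + 15·5^r = 2^{r+1} + 3·5^{r+1}.
Hence P[n] = 2^n + 3·5^n for every n ≥ 0, by induction.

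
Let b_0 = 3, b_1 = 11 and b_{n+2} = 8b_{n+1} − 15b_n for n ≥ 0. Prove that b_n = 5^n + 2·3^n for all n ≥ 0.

Base cases: b_0 = 3 and 5^0 + 2·3^0 = 3; b_1 = 11 and 5^1 + 2·3^1 = 11.
Assume b_j = 5^j + 2·3^j for all 0 ≤ j ≤ r, where r ≥ 1.
Then b_{r+1} = 8b_r − 15b_{r−1} = 8·(5^r + 2·3^r) − 15·(5^{r−1} + 2·3^{r−1}) = (8·5 − 15)5^{r−1} + 2·(8·3 − 15)3^{r−1} = 25·5^{r−1} + 18·3^{r−1} = 5^{r+1} + 2·3^{r+1}.
This completes the inductive step, so b_n = 5^n + 2·3^n for all n ≥ 0.

b_n = 5^n + 2·3^n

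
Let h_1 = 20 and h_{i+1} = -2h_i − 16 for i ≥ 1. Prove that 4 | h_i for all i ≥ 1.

Base case: h_1 = 20 = 4·5, so 4 | h_1.
Assume 4 | h_j, so h_j = 4t for some integer t.
Then h_{j+1} = -2h_j − 16 = -2·(4t) − 16 = 4(-2t − 4), so 4 | h_{j+1}.
This completes the inductive step, so 4 | h_i for all i ≥ 1.

4 | h_i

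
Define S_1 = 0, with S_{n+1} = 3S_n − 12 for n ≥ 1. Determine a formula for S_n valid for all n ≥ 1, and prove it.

Claim: S_n = -2·3^n + 6.

Base case: S_1 = 0, and -2·3^1 + 6 = -6 + 6 = 0.
Assume S_j = -2·3^j + 6 for some j ≥ 1.
Then S_{j+1} = 3S_j − 12 = 3·(-2·3^j + 6) − 12 = -6·3^j + 18 − 12 = -2·3^{j+1} + 6.
Hence S_n = -2·3^n + 6 for every n ≥ 1, by induction.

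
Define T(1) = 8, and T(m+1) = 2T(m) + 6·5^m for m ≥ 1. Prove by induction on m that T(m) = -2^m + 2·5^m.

Base case: T(1) = 8, and -2^1 + 2·5^1 = -2 + 10 = 8.
Assume T(r) = -2^r + 2·5^r for some r ≥ 1.
Then T(r+1) = 2T(r) + 6·5^r = 2·(-2^r + 2·5^r) + 6·5^r = -2^{r+1} + 4·5^r + 6·5^r = -2^{r+1} + 10·5^r = -2^{r+1} + 2·5^{r+1}.
So the formula holds for r+1, and by induction T(m) = -2^m + 2·5^m for all m ≥ 1.

T(m) = -2^m + 2·5^m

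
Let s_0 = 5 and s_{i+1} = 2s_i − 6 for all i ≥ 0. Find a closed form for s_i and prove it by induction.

Claim: s_i = -2^i + 6.

Base case: s_0 = 5, and -2^0 + 6 = -1 + 6 = 5.
Assume s_r = -2^r + 6 for some r ≥ 0.
Then s_{r+1} = 2s_r − 6 = 2·(-2^r + 6) − 6 = -2^{r+1} + 12 − 6 = -2^{r+1} + 6.
By induction, s_i = -2^i + 6 for all i ≥ 0.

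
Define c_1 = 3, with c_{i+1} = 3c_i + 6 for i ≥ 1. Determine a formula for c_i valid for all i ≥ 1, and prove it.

Claim: c_i = 2·3^i − 3.

Base case: c_1 = 3, and 2·3^1 − 3 = 6 − 3 = 3.
Assume c_m = 2·3^m − 3 for some m ≥ 1.
Then c_{m+1} = 3c_m + 6 = 3·(2·3^m − 3) + 6 = 6·3^m − 9 + 6 = 2·3^{m+1} − 3.
Hence c_i = 2·3^i − 3 for every i ≥ 1, by induction.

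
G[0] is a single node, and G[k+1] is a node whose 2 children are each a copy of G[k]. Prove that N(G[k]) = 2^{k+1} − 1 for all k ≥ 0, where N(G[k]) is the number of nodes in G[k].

Base case: N(G[0]) = 1, and 2^{0+1} − 1 = 1.
Assume N(G[j]) = 2^{j+1} − 1.
Then N(G[j+1]) = 1 + 2N(G[j]) = 1 + 2(2^{j+1} − 1) = 2^{j+2} − 2 + 1 = 2^{j+2} − 1.
By induction, N(G[k]) = 2^{k+1} − 1 for all k ≥ 0.

N(G[k]) = 2^{k+1} − 1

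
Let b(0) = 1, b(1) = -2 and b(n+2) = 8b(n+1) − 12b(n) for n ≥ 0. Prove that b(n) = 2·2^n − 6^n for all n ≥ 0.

Base cases: b(0) = 1 and 2·2^0 − 6^0 = 1; b(1) = -2 and 2·2^1 − 6^1 = -2.
Assume b(j) = 2·2^j − 6^j for all 0 ≤ j ≤ m, where m ≥ 1.
Then b(m+1) = 8b(m) − 12b(m−1) = 8·(2·2^m − 6^m) − 12·(2·2^{m−1} − 6^{m−1}) = 2·(8·2 − 12)2^{m−1} − (8·6 − 12)6^{m−1} = 8·2^{m−1} − 36·6^{m−1} = 2·2^{m+1} − 6^{m+1}.
By strong induction, b(n) = 2·2^n − 6^n for all n ≥ 0.

b(n) = 2·2^n − 6^n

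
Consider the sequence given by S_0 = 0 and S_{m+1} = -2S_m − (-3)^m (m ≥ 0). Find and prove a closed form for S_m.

Claim: S_m = -(-2)^m + (-3)^m.

Base case: S_0 = 0, and -(-2)^0 + (-3)^0 = -1 + 1 = 0.
Assume S_r = -(-2)^r + (-3)^r for some r ≥ 0.
Then S_{r+1} = -2S_r − (-3)^r = -2·(-(-2)^r + (-3)^r) − (-3)^r = -(-2)^{r+1} − 2·(-3)^r − (-3)^r = -(-2)^{r+1} − 3·(-3)^r = -(-2)^{r+1} + (-3)^{r+1}.
By induction, S_m = -(-2)^m + (-3)^m for all m ≥ 0.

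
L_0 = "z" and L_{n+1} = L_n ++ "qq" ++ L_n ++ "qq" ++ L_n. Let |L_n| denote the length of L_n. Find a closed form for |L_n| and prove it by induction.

Claim: |L_n| = 3^{n+1} − 2.

Base case: |L_0| = 1, and 3^{0+1} − 2 = 1.
Assume |L_r| = 3^{r+1} − 2.
Then |L_{r+1}| = 3|L_r| + 4 = 3(3^{r+1} − 2) + 4 = 3^{r+2} − 6 + 4 = 3^{r+2} − 2.
So the formula holds for r+1, and by induction |L_n| = 3^{n+1} − 2 for all n ≥ 0.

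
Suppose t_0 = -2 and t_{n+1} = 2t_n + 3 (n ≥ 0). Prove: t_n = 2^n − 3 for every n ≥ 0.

Base case: t_0 = -2, and 2^0 − 3 = 1 − 3 = -2.
Assume t_k = 2^k − 3 for some k ≥ 0.
Then t_{k+1} = 2t_k + 3 = 2·(2^k − 3) + 3 = 2^{k+1} − 6 + 3 = 2^{k+1} − 3.
By induction, t_n = 2^n − 3 for all n ≥ 0.

t_n = 2^n − 3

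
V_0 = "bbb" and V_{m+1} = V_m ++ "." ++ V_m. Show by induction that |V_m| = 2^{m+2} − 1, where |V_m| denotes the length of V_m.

Base case: |V_0| = 3, and 2^{0+2} − 1 = 3.
Assume |V_r| = 2^{r+2} − 1.
Then |V_{r+1}| = |V_r| + 1 + |V_r| = 2|V_r| + 1 = 2(2^{r+2} − 1) + 1 = 2^{r+3} − 2 + 1 = 2^{r+3} − 1.
By induction, |V_m| = 2^{m+2} − 1 for all m ≥ 0.

|V_m| = 2^{m+2} − 1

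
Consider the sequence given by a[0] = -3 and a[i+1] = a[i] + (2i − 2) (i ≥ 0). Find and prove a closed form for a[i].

Claim: a[i] = i^2 − 3i − 3.

Base case: a[0] = -3, and 0^2 − 3·0 − 3 = -3.
Assume a[r] = r^2 − 3r − 3.
Then a[r+1] = a[r] + (2r − 2) = (r^2 − 3r − 3) + (2r − 2) = r^2 − r − 5,
and (r+1)^2 − 3·(r+1) − 3 = r^2 − r − 5.
Hence a[i] = i^2 − 3i − 3 for every i ≥ 0, by induction.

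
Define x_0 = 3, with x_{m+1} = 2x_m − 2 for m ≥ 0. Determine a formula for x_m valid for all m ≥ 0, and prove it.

Claim: x_m = 2^m + 2.

Base case: x_0 = 3, and 2^0 + 2 = 1 + 2 = 3.
Assume x_j = 2^j + 2 for some j ≥ 0.
Then x_{j+1} = 2x_j − 2 = 2·(2^j + 2) − 2 = 2^{j+1} + 4 − 2 = 2^{j+1} + 2.
By induction, x_m = 2^m + 2 for all m ≥ 0.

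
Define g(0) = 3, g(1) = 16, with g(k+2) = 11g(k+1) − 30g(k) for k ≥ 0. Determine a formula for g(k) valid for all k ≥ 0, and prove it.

Claim: g(k) = 2·5^k + 6^k.

Base cases: g(0) = 3 and 2·5^0 + 6^0 = 3; g(1) = 16 and 2·5^1 + 6^1 = 16.
Assume g(i) = 2·5^i + 6^i for all 0 ≤ i ≤ j, where j ≥ 1.
Then g(j+1) = 11g(j) − 30g(j−1) = 11·(2·5^j + 6^j) − 30·(2·5^{j−1} + 6^{j−1}) = 2·(11·5 − 30)5^{j−1} + (11·6 − 30)6^{j−1} = 50·5^{j−1} + 36·6^{j−1} = 2·5^{j+1} + 6^{j+1}.
So the formula holds for j+1, and by strong induction g(k) = 2·5^k + 6^k for all k ≥ 0.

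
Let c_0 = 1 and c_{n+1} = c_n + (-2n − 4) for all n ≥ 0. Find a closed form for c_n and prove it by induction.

Claim: c_n = -n^2 − 3n + 1.

Base case: c_0 = 1, and -0^2 − 3·0 + 1 = 1.
Assume c_k = -k^2 − 3k + 1.
Then c_{k+1} = c_k + (-2k − 4) = (-k^2 − 3k + 1) + (-2k − 4) = -k^2 − 5k − 3,
and -(k+1)^2 − 3·(k+1) + 1 = -k^2 − 5k − 3.
This completes the inductive step, so c_n = -n^2 − 3n + 1 for all n ≥ 0.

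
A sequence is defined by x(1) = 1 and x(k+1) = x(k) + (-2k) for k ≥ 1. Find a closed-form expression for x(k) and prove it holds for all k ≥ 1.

Claim: x(k) = -k^2 + k + 1.

Base case: x(1) = 1, and -1^2 + 1 + 1 = 1.
Assume x(r) = -r^2 + r + 1.
Then x(r+1) = x(r) + (-2r) = (-r^2 + r + 1) + (-2r) = -r^2 − r + 1,
and -(r+1)^2 + (r+1) + 1 = -r^2 − r + 1.
This completes the inductive step, so x(k) = -k^2 + k + 1 for all k ≥ 1.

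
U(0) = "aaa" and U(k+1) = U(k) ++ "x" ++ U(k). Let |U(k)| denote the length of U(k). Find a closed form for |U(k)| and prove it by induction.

Claim: |U(k)| = 2^{k+2} − 1.

Base case: |U(0)| = 3, and 2^{0+2} − 1 = 3.
Assume |U(j)| = 2^{j+2} − 1.
Then |U(j+1)| = |U(j)| + 1 + |U(j)| = 2|U(j)| + 1 = 2(2^{j+2} − 1) + 1 = 2^{j+3} − 2 + 1 = 2^{j+3} − 1.
Hence |U(k)| = 2^{k+2} − 1 for every k ≥ 0, by induction.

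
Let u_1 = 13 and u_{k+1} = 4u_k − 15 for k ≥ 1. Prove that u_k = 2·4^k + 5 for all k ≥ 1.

Base case: u_1 = 13, and 2·4^1 + 5 = 8 + 5 = 13.
Assume u_j = 2·4^j + 5 for some j ≥ 1.
Then u_{j+1} = 4u_j − 15 = 4·(2·4^j + 5) − 15 = 8·4^j + 20 − 15 = 2·4^{j+1} + 5.
By induction, u_k = 2·4^k + 5 for all k ≥ 1.

u_k = 2·4^k + 5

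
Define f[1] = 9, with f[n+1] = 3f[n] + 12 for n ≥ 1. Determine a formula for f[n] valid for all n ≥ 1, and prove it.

Claim: f[n] = 5·3^n − 6.

Base case: f[1] = 9, and 5·3^1 − 6 = 15 − 6 = 9.
Assume f[r] = 5·3^r − 6 for some r ≥ 1.
Then f[r+1] = 3f[r] + 12 = 3·(5·3^r − 6) + 12 = 15·3^r − 18 + 12 = 5·3^{r+1} − 6.
This completes the inductive step, so f[n] = 5·3^n − 6 for all n ≥ 1.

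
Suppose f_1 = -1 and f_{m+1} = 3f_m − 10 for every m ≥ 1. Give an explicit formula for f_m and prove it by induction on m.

Claim: f_m = -2·3^m + 5.

Base case: f_1 = -1, and -2·3^1 + 5 = -6 + 5 = -1.
Assume f_k = -2·3^k + 5 for some k ≥ 1.
Then f_{k+1} = 3f_k − 10 = 3·(-2·3^k + 5) − 10 = -6·3^k + 15 − 10 = -2·3^{k+1} + 5.
So the formula holds for k+1, and by induction f_m = -2·3^m + 5 for all m ≥ 1.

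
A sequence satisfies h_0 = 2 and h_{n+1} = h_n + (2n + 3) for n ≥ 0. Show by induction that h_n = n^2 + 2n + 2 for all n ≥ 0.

Base case: h_0 = 2, and 0^2 + 2·0 + 2 = 2.
Assume h_r = r^2 + 2r + 2.
Then h_{r+1} = h_r + (2r + 3) = (r^2 + 2r + 2) + (2r + 3) = r^2 + 4r + 5,
and (r+1)^2 + 2·(r+1) + 2 = r^2 + 4r + 5.
This completes the inductive step, so h_n = n^2 + 2n + 2 for all n ≥ 0.

h_n = n^2 + 2n + 2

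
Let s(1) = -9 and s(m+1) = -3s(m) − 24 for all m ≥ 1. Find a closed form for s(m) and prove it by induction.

Claim: s(m) = (-3)^m − 6.

Base case: s(1) = -9, and (-3)^1 − 6 = -3 − 6 = -9.
Assume s(j) = (-3)^j − 6 for some j ≥ 1.
Then s(j+1) = -3s(j) − 24 = -3·((-3)^j − 6) − 24 = -3·(-3)^j + 18 − 24 = (-3)^{j+1} − 6.
This completes the inductive step, so s(m) = (-3)^m − 6 for all m ≥ 1.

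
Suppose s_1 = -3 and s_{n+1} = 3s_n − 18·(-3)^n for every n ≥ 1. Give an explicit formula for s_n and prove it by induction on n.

Claim: s_n = 2·3^n + 3·(-3)^n.

Base case: s_1 = -3, and 2·3^1 + 3·(-3)^1 = 6 − 9 = -3.
Assume s_r = 2·3^r + 3·(-3)^r for some r ≥ 1.
Then s_{r+1} = 3s_r − 18·(-3)^r = 3·(2·3^r + 3·(-3)^r) − 18·(-3)^r = 2·3^{r+1} + 9·(-3)^r − 18·(-3)^r = 2·3^{r+1} − 9·(-3)^r = 2·3^{r+1} + 3·(-3)^{r+1}.
By induction, s_n = 2·3^n + 3·(-3)^n for all n ≥ 1.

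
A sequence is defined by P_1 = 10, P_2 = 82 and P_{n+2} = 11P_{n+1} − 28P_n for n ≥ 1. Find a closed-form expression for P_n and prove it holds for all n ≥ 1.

Claim: P_n = 2·7^n − 4^n.

Base cases: P_1 = 10 and 2·7^1 − 4^1 = 10; P_2 = 82 and 2·7^2 − 4^2 = 82.
Assume P_j = 2·7^j − 4^j for all 1 ≤ j ≤ r, where r ≥ 2.
Then P_{r+1} = 11P_r − 28P_{r−1} = 11·(2·7^r − 4^r) − 28·(2·7^{r−1} − 4^{r−1}) = 2·(11·7 − 28)7^{r−1} − (11·4 − 28)4^{r−1} = 98·7^{r−1} − 16·4^{r−1} = 2·7^{r+1} − 4^{r+1}.
So the formula holds for r+1, and by strong induction P_n = 2·7^n − 4^n for all n ≥ 1.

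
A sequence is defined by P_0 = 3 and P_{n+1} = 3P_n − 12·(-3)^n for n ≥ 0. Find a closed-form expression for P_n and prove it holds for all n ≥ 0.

Claim: P_n = 3^n + 2·(-3)^n.

Base case: P_0 = 3, and 3^0 + 2·(-3)^0 = 1 + 2 = 3.
Assume P_m = 3^m + 2·(-3)^m for some m ≥ 0.
Then P_{m+1} = 3P_m − 12·(-3)^m = 3·(3^m + 2·(-3)^m) − 12·(-3)^m = 3^{m+1} + 6·(-3)^m − 12·(-3)^m = 3^{m+1} − 6·(-3)^m = 3^{m+1} + 2·(-3)^{m+1}.
This completes the inductive step, so P_n = 3^n + 2·(-3)^n for all n ≥ 0.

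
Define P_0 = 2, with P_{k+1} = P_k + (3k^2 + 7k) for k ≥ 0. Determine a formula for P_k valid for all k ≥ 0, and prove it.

Claim: P_k = k^3 + 2k^2 − 3k + 2.

Base case: P_0 = 2, and 0^3 + 2·0^2 − 3·0 + 2 = 2.
Assume P_j = j^3 + 2j^2 − 3j + 2.
Then P_{j+1} = P_j + (3j^2 + 7j) = (j^3 + 2j^2 − 3j + 2) + (3j^2 + 7j) = j^3 + 5j^2 + 4j + 2,
and (j+1)^3 + 2·(j+1)^2 − 3·(j+1) + 2 = j^3 + 5j^2 + 4j + 2.
This completes the inductive step, so P_k = k^3 + 2k^2 − 3k + 2 for all k ≥ 0.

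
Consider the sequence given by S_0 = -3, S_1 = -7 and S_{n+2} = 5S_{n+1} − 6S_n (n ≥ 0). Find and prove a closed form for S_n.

Claim: S_n = -3^n − 2·2^n.

Base cases: S_0 = -3 and -3^0 − 2·2^0 = -3; S_1 = -7 and -3^1 − 2·2^1 = -7.
Assume S_j = -3^j − 2·2^j for all 0 ≤ j ≤ k, where k ≥ 1.
Then S_{k+1} = 5S_k − 6S_{k−1} = 5·(-3^k − 2·2^k) − 6·(-3^{k−1} − 2·2^{k−1}) = -(5·3 − 6)3^{k−1} − 2·(5·2 − 6)2^{k−1} = -9·3^{k−1} − 8·2^{k−1} = -3^{k+1} − 2·2^{k+1}.
By strong induction, S_n = -3^n − 2·2^n for all n ≥ 0.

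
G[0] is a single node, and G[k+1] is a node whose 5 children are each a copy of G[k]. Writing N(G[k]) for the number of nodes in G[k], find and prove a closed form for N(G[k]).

Claim: N(G[k]) = (5^{k+1} − 1)/4.

Base case: N(G[0]) = 1, and (5^{0+1} − 1)/4 = 1.
Assume N(G[j]) = (5^{j+1} − 1)/4.
Then N(G[j+1]) = 1 + 5N(G[j]) = 1 + 5·(5^{j+1} − 1)/4 = 1 + (5^{j+2} − 5)/4 = (4 + 5^{j+2} − 5)/4 = (5^{j+2} − 1)/4.
By induction, N(G[k]) = (5^{k+1} − 1)/4 for all k ≥ 0.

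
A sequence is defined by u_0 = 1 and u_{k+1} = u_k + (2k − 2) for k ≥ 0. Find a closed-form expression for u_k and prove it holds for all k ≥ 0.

Claim: u_k = k^2 − 3k + 1.

Base case: u_0 = 1, and 0^2 − 3·0 + 1 = 1.
Assume u_m = m^2 − 3m + 1.
Then u_{m+1} = u_m + (2m − 2) = (m^2 − 3m + 1) + (2m − 2) = m^2 − m − 1,
and (m+1)^2 − 3·(m+1) + 1 = m^2 − m − 1.
Hence u_k = k^2 − 3k + 1 for every k ≥ 0, by induction.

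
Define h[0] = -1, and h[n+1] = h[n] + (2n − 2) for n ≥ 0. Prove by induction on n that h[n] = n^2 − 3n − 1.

Base case: h[0] = -1, and 0^2 − 3·0 − 1 = -1.
Assume h[m] = m^2 − 3m − 1.
Then h[m+1] = h[m] + (2m − 2) = (m^2 − 3m − 1) + (2m − 2) = m^2 − m − 3,
and (m+1)^2 − 3·(m+1) − 1 = m^2 − m − 3.
By induction, h[n] = n^2 − 3n − 1 for all n ≥ 0.

h[n] = n^2 − 3n − 1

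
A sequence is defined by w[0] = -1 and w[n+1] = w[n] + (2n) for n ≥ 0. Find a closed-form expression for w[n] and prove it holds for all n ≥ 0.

Claim: w[n] = n^2 − n − 1.

Base case: w[0] = -1, and 0^2 − 0 − 1 = -1.
Assume w[r] = r^2 − r − 1.
Then w[r+1] = w[r] + (2r) = (r^2 − r − 1) + (2r) = r^2 + r − 1,
and (r+1)^2 − (r+1) − 1 = r^2 + r − 1.
Hence w[n] = n^2 − n − 1 for every n ≥ 0, by induction.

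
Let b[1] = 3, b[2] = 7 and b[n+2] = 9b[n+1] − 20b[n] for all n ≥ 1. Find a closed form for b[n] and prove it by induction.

Claim: b[n] = 2·4^n − 5^n.

Base cases: b[1] = 3 and 2·4^1 − 5^1 = 3; b[2] = 7 and 2·4^2 − 5^2 = 7.
Assume b[j] = 2·4^j − 5^j for all 1 ≤ j ≤ k, where k ≥ 2.
Then b[k+1] = 9b[k] − 20b[k−1] = 9·(2·4^k − 5^k) − 20·(2·4^{k−1} − 5^{k−1}) = 2·(9·4 − 20)4^{k−1} − (9·5 − 20)5^{k−1} = 32·4^{k−1} − 25·5^{k−1} = 2·4^{k+1} − 5^{k+1}.
This completes the inductive step, so b[n] = 2·4^n − 5^n for all n ≥ 1.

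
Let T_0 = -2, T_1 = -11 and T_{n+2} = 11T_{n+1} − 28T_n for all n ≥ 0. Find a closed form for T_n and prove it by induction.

Claim: T_n = -4^n − 7^n.

Base cases: T_0 = -2 and -4^0 − 7^0 = -2; T_1 = -11 and -4^1 − 7^1 = -11.
Assume T_j = -4^j − 7^j for all 0 ≤ j ≤ k, where k ≥ 1.
Then T_{k+1} = 11T_k − 28T_{k−1} = 11·(-4^k − 7^k) − 28·(-4^{k−1} − 7^{k−1}) = -(11·4 − 28)4^{k−1} − (11·7 − 28)7^{k−1} = -16·4^{k−1} − 49·7^{k−1} = -4^{k+1} − 7^{k+1}.
This completes the inductive step, so T_n = -4^n − 7^n for all n ≥ 0.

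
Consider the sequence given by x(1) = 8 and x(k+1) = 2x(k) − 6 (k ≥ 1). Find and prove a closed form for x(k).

Claim: x(k) = 2^k + 6.

Base case: x(1) = 8, and 2^1 + 6 = 2 + 6 = 8.
Assume x(m) = 2^m + 6 for some m ≥ 1.
Then x(m+1) = 2x(m) − 6 = 2·(2^m + 6) − 6 = 2^{m+1} + 12 − 6 = 2^{m+1} + 6.
This completes the inductive step, so x(k) = 2^k + 6 for all k ≥ 1.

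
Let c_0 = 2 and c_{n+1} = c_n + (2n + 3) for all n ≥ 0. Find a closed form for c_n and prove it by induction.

Claim: c_n = n^2 + 2n + 2.

Base case: c_0 = 2, and 0^2 + 2·0 + 2 = 2.
Assume c_j = j^2 + 2j + 2.
Then c_{j+1} = c_j + (2j + 3) = (j^2 + 2j + 2) + (2j + 3) = j^2 + 4j + 5,
and (j+1)^2 + 2·(j+1) + 2 = j^2 + 4j + 5.
This completes the inductive step, so c_n = n^2 + 2n + 2 for all n ≥ 0.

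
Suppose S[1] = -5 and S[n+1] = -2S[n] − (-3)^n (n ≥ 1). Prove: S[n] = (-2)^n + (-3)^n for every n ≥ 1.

Base case: S[1] = -5, and (-2)^1 + (-3)^1 = -2 − 3 = -5.
Assume S[k] = (-2)^k + (-3)^k for some k ≥ 1.
Then S[k+1] = -2S[k] − (-3)^k = -2·((-2)^k + (-3)^k) − (-3)^k = (-2)^{k+1} − 2·(-3)^k − (-3)^k = (-2)^{k+1} − 3·(-3)^k = (-2)^{k+1} + (-3)^{k+1}.
This completes the inductive step, so S[n] = (-2)^n + (-3)^n for all n ≥ 1.

S[n] = (-2)^n + (-3)^n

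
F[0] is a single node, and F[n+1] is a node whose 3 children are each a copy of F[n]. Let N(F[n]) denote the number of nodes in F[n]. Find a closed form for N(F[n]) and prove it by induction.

Claim: N(F[n]) = (3^{n+1} − 1)/2.

Base case: N(F[0]) = 1, and (3^{0+1} − 1)/2 = 1.
Assume N(F[k]) = (3^{k+1} − 1)/2.
Then N(F[k+1]) = 1 + 3N(F[k]) = 1 + 3·(3^{k+1} − 1)/2 = 1 + (3^{k+2} − 3)/2 = (2 + 3^{k+2} − 3)/2 = (3^{k+2} − 1)/2.
Hence N(F[n]) = (3^{n+1} − 1)/2 for every n ≥ 0, by induction.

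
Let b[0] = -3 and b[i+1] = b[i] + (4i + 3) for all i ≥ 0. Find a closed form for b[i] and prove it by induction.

Claim: b[i] = 2i^2 + i − 3.

Base case: b[0] = -3, and 2·0^2 + 0 − 3 = -3.
Assume b[r] = 2r^2 + r − 3.
Then b[r+1] = b[r] + (4r + 3) = (2r^2 + r − 3) + (4r + 3) = 2r^2 + 5r,
and 2·(r+1)^2 + (r+1) − 3 = 2r^2 + 5r.
Hence b[i] = 2i^2 + i − 3 for every i ≥ 0, by induction.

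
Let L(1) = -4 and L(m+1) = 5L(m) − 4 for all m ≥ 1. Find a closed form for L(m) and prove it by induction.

Claim: L(m) = -5^m + 1.

Base case: L(1) = -4, and -5^1 + 1 = -5 + 1 = -4.
Assume L(r) = -5^r + 1 for some r ≥ 1.
Then L(r+1) = 5L(r) − 4 = 5·(-5^r + 1) − 4 = -5^{r+1} + 5 − 4 = -5^{r+1} + 1.
So the formula holds for r+1, and by induction L(m) = -5^m + 1 for all m ≥ 1.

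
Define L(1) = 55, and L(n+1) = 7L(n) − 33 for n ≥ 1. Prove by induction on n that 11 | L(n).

Base case: L(1) = 55 = 11·5, so 11 | L(1).
Assume 11 | L(r), so L(r) = 11t for some integer t.
Then L(r+1) = 7L(r) − 33 = 7·(11t) − 33 = 11(7t − 3), so 11 | L(r+1).
So the property holds for r+1, and by induction 11 | L(n) for all n ≥ 1.

11 | L(n)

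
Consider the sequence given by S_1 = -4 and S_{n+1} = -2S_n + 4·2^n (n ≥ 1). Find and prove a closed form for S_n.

Claim: S_n = 3·(-2)^n + 2^n.

Base case: S_1 = -4, and 3·(-2)^1 + 2^1 = -6 + 2 = -4.
Assume S_k = 3·(-2)^k + 2^k for some k ≥ 1.
Then S_{k+1} = -2S_k + 4·2^k = -2·(3·(-2)^k + 2^k) + 4·2^k = 3·(-2)^{k+1} − 2·2^k + 4·2^k = 3·(-2)^{k+1} + 2·2^k = 3·(-2)^{k+1} + 2^{k+1}.
By induction, S_n = 3·(-2)^n + 2^n for all n ≥ 1.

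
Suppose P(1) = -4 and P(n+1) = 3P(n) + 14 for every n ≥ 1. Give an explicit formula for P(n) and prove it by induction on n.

Claim: P(n) = 3^n − 7.

Base case: P(1) = -4, and 3^1 − 7 = 3 − 7 = -4.
Assume P(k) = 3^k − 7 for some k ≥ 1.
Then P(k+1) = 3P(k) + 14 = 3·(3^k − 7) + 14 = 3^{k+1} − 21 + 14 = 3^{k+1} − 7.
This completes the inductive step, so P(n) = 3^n − 7 for all n ≥ 1.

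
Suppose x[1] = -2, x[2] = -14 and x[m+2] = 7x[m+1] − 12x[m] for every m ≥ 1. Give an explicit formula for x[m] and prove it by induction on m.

Claim: x[m] = 2·3^m − 2·4^m.

Base cases: x[1] = -2 and 2·3^1 − 2·4^1 = -2; x[2] = -14 and 2·3^2 − 2·4^2 = -14.
Assume x[j] = 2·3^j − 2·4^j for all 1 ≤ j ≤ k, where k ≥ 2.
Then x[k+1] = 7x[k] − 12x[k−1] = 7·(2·3^k − 2·4^k) − 12·(2·3^{k−1} − 2·4^{k−1}) = 2·(7·3 − 12)3^{k−1} − 2·(7·4 − 12)4^{k−1} = 18·3^{k−1} − 32·4^{k−1} = 2·3^{k+1} − 2·4^{k+1}.
Hence x[m] = 2·3^m − 2·4^m for every m ≥ 1, by strong induction.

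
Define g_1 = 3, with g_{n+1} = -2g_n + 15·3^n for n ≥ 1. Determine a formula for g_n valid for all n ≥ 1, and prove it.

Claim: g_n = 3·(-2)^n + 3·3^n.

Base case: g_1 = 3, and 3·(-2)^1 + 3·3^1 = -6 + 9 = 3.
Assume g_k = 3·(-2)^k + 3·3^k for some k ≥ 1.
Then g_{k+1} = -2g_k + 15·3^k = -2·(3·(-2)^k + 3·3^k) + 15·3^k = 3·(-2)^{k+1} − 6·3^k + 15·3^k = 3·(-2)^{k+1} + 9·3^k = 3·(-2)^{k+1} + 3·3^{k+1}.
So the formula holds for k+1, and by induction g_n = 3·(-2)^n + 3·3^n for all n ≥ 1.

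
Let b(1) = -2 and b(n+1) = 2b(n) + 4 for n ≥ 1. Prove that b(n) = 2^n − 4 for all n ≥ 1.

Base case: b(1) = -2, and 2^1 − 4 = 2 − 4 = -2.
Assume b(j) = 2^j − 4 for some j ≥ 1.
Then b(j+1) = 2b(j) + 4 = 2·(2^j − 4) + 4 = 2^{j+1} − 8 + 4 = 2^{j+1} − 4.
So the formula holds for j+1, and by induction b(n) = 2^n − 4 for all n ≥ 1.

b(n) = 2^n − 4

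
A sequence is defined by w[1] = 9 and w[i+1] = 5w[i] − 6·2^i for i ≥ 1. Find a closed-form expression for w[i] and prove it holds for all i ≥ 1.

Claim: w[i] = 5^i + 2·2^i.

Base case: w[1] = 9, and 5^1 + 2·2^1 = 5 + 4 = 9.
Assume w[k] = 5^k + 2·2^k for some k ≥ 1.
Then w[k+1] = 5w[k] − 6·2^k = 5·(5^k + 2·2^k) − 6·2^k = 5^{k+1} + 10·2^k − 6·2^k = 5^{k+1} + 4·2^k = 5^{k+1} + 2·2^{k+1}.
By induction, w[i] = 5^i + 2·2^i for all i ≥ 1.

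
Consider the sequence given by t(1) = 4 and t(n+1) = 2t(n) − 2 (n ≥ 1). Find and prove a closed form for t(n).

Claim: t(n) = 2^n + 2.

Base case: t(1) = 4, and 2^1 + 2 = 2 + 2 = 4.
Assume t(k) = 2^k + 2 for some k ≥ 1.
Then t(k+1) = 2t(k) − 2 = 2·(2^k + 2) − 2 = 2^{k+1} + 4 − 2 = 2^{k+1} + 2.
By induction, t(n) = 2^n + 2 for all n ≥ 1.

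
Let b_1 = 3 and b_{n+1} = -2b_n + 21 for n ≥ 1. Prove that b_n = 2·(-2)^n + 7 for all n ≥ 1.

Base case: b_1 = 3, and 2·(-2)^1 + 7 = -4 + 7 = 3.
Assume b_m = 2·(-2)^m + 7 for some m ≥ 1.
Then b_{m+1} = -2b_m + 21 = -2·(2·(-2)^m + 7) + 21 = -4·(-2)^m − 14 + 21 = 2·(-2)^{m+1} + 7.
By induction, b_n = 2·(-2)^n + 7 for all n ≥ 1.

b_n = 2·(-2)^n + 7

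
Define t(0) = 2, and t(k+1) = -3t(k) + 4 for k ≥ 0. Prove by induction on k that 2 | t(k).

Base case: t(0) = 2 = 2·1, so 2 | t(0).
Assume 2 | t(m), so t(m) = 2s for some integer s.
Then t(m+1) = -3t(m) + 4 = -3·(2s) + 4 = 2(-3s + 2), so 2 | t(m+1).
By induction, 2 | t(k) for all k ≥ 0.

2 | t(k)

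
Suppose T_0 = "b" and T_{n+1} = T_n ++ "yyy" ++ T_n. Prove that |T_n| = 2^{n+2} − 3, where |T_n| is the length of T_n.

Base case: |T_0| = 1, and 2^{0+2} − 3 = 1.
Assume |T_k| = 2^{k+2} − 3.
Then |T_{k+1}| = |T_k| + 3 + |T_k| = 2|T_k| + 3 = 2(2^{k+2} − 3) + 3 = 2^{k+3} − 6 + 3 = 2^{k+3} − 3.
This completes the inductive step, so |T_n| = 2^{n+2} − 3 for all n ≥ 0.

|T_n| = 2^{n+2} − 3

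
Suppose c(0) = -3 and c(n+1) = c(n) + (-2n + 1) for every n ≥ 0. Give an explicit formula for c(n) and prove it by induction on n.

Claim: c(n) = -n^2 + 2n − 3.

Base case: c(0) = -3, and -0^2 + 2·0 − 3 = -3.
Assume c(r) = -r^2 + 2r − 3.
Then c(r+1) = c(r) + (-2r + 1) = (-r^2 + 2r − 3) + (-2r + 1) = -r^2 − 2,
and -(r+1)^2 + 2·(r+1) − 3 = -r^2 − 2.
By induction, c(n) = -n^2 + 2n − 3 for all n ≥ 0.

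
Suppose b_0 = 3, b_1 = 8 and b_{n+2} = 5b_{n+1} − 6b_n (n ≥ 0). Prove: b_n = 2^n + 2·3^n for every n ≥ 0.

Base cases: b_0 = 3 and 2^0 + 2·3^0 = 3; b_1 = 8 and 2^1 + 2·3^1 = 8.
Assume b_j = 2^j + 2·3^j for all 0 ≤ j ≤ k, where k ≥ 1.
Then b_{k+1} = 5b_k − 6b_{k−1} = 5·(2^k + 2·3^k) − 6·(2^{k−1} + 2·3^{k−1}) = (5·2 − 6)2^{k−1} + 2·(5·3 − 6)3^{k−1} = 4·2^{k−1} + 18·3^{k−1} = 2^{k+1} + 2·3^{k+1}.
Hence b_n = 2^n + 2·3^n for every n ≥ 0, by strong induction.

b_n = 2^n + 2·3^n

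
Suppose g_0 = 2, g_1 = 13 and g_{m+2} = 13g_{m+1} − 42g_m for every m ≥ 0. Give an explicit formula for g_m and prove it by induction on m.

Claim: g_m = 6^m + 7^m.

Base cases: g_0 = 2 and 6^0 + 7^0 = 2; g_1 = 13 and 6^1 + 7^1 = 13.
Assume g_j = 6^j + 7^j for all 0 ≤ j ≤ k, where k ≥ 1.
Then g_{k+1} = 13g_k − 42g_{k−1} = 13·(6^k + 7^k) − 42·(6^{k−1} + 7^{k−1}) = (13·6 − 42)6^{k−1} + (13·7 − 42)7^{k−1} = 36·6^{k−1} + 49·7^{k−1} = 6^{k+1} + 7^{k+1}.
By strong induction, g_m = 6^m + 7^m for all m ≥ 0.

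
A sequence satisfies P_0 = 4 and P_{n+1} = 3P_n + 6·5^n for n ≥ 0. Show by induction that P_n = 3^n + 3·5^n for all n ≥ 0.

Base case: P_0 = 4, and 3^0 + 3·5^0 = 1 + 3 = 4.
Assume P_m = 3^m + 3·5^m for some m ≥ 0.
Then P_{m+1} = 3P_m + 6·5^m = 3·(3^m + 3·5^m) + 6·5^m = 3^{m+1} + 9·5^m + 6·5^m = 3^{m+1} + 15·5^m = 3^{m+1} + 3·5^{m+1}.
Hence P_n = 3^n + 3·5^n for every n ≥ 0, by induction.

P_n = 3^n + 3·5^n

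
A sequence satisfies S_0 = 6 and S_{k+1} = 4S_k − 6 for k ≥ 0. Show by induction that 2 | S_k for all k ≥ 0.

Base case: S_0 = 6 = 2·3, so 2 | S_0.
Assume 2 | S_j, so S_j = 2t for some integer t.
Then S_{j+1} = 4S_j − 6 = 4·(2t) − 6 = 2(4t − 3), so 2 | S_{j+1}.
By induction, 2 | S_k for all k ≥ 0.

2 | S_k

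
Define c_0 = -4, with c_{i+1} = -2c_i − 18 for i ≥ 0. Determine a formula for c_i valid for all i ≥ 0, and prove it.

Claim: c_i = 2·(-2)^i − 6.

Base case: c_0 = -4, and 2·(-2)^0 − 6 = 2 − 6 = -4.
Assume c_m = 2·(-2)^m − 6 for some m ≥ 0.
Then c_{m+1} = -2c_m − 18 = -2·(2·(-2)^m − 6) − 18 = -4·(-2)^m + 12 − 18 = 2·(-2)^{m+1} − 6.
By induction, c_i = 2·(-2)^i − 6 for all i ≥ 0.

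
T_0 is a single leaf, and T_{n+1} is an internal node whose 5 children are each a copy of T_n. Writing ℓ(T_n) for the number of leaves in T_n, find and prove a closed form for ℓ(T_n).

Claim: ℓ(T_n) = 5^n.

Base case: ℓ(T_0) = 1, and 5^0 = 1.
Assume ℓ(T_j) = 5^j.
Then ℓ(T_{j+1}) = 5·ℓ(T_j) = 5·5^j = 5^{j+1}.
This completes the inductive step, so ℓ(T_n) = 5^n for all n ≥ 0.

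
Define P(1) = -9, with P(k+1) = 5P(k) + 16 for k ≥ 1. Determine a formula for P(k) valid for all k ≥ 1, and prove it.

Claim: P(k) = -5^k − 4.

Base case: P(1) = -9, and -5^1 − 4 = -5 − 4 = -9.
Assume P(m) = -5^m − 4 for some m ≥ 1.
Then P(m+1) = 5P(m) + 16 = 5·(-5^m − 4) + 16 = -5^{m+1} − 20 + 16 = -5^{m+1} − 4.
This completes the inductive step, so P(k) = -5^k − 4 for all k ≥ 1.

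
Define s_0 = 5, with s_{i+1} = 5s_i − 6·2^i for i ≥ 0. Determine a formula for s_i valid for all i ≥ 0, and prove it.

Claim: s_i = 3·5^i + 2·2^i.

Base case: s_0 = 5, and 3·5^0 + 2·2^0 = 3 + 2 = 5.
Assume s_k = 3·5^k + 2·2^k for some k ≥ 0.
Then s_{k+1} = 5s_k − 6·2^k = 5·(3·5^k + 2·2^k) − 6·2^k = 3·5^{k+1} + 10·2^k − 6·2^k = 3·5^{k+1} + 4·2^k = 3·5^{k+1} + 2·2^{k+1}.
So the formula holds for k+1, and by induction s_i = 3·5^i + 2·2^i for all i ≥ 0.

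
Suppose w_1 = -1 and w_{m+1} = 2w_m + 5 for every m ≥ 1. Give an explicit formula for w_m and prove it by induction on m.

Claim: w_m = 2^{m+1} − 5.

Base case: w_1 = -1, and 2^{1+1} − 5 = 4 − 5 = -1.
Assume w_r = 2^{r+1} − 5 for some r ≥ 1.
Then w_{r+1} = 2w_r + 5 = 2·(2^{r+1} − 5) + 5 = 2^{r+2} − 10 + 5 = 2^{r+2} − 5.
This completes the inductive step, so w_m = 2^{m+1} − 5 for all m ≥ 1.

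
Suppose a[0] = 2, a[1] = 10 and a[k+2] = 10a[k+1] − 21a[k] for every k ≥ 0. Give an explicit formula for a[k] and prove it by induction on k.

Claim: a[k] = 3^k + 7^k.

Base cases: a[0] = 2 and 3^0 + 7^0 = 2; a[1] = 10 and 3^1 + 7^1 = 10.
Assume a[j] = 3^j + 7^j for all 0 ≤ j ≤ r, where r ≥ 1.
Then a[r+1] = 10a[r] − 21a[r−1] = 10·(3^r + 7^r) − 21·(3^{r−1} + 7^{r−1}) = (10·3 − 21)3^{r−1} + (10·7 − 21)7^{r−1} = 9·3^{r−1} + 49·7^{r−1} = 3^{r+1} + 7^{r+1}.
So the formula holds for r+1, and by strong induction a[k] = 3^k + 7^k for all k ≥ 0.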